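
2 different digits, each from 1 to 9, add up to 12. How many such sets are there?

2 distinct digits from 1–9 sum between 3 and 17.
Enumerating: {3,9}, {4,8}, {5,7}.

3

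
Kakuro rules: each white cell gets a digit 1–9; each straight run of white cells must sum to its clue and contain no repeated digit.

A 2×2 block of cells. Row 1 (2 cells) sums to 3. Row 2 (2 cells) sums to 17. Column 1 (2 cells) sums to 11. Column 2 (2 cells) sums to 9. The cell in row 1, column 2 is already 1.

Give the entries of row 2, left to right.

9 8

3 in 2 cells must be {1,2}; 17 in 2 cells must be {8,9}.
(1,1) = 3 − 1 = 2 completes the 3 across.
(2,1) = 11 − 2 = 9 completes the 11 down.
(2,2) = 17 − 9 = 8 completes the 17 across.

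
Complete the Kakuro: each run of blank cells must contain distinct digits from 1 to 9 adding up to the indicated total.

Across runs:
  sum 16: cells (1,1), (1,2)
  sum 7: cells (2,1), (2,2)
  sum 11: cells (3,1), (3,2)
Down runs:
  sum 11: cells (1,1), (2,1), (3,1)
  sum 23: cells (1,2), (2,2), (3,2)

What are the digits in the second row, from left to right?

1, 6

16 in 2 cells must be {7,9}; 23 in 3 cells must be {6,8,9}.
The 16 across and the 11 down share only 7, so (1,1) = 7.
(1,2) = 16 − 7 = 9 completes the 16 across.
Given what's placed, (2,2) must be 6 to fit the 7 across and 23 down.
(3,1) = 3: the only remaining digit allowed by both the 11 across and the 11 down.
(3,2) = 11 − 3 = 8 completes the 11 across.
(2,1) = 7 − 6 = 1 completes the 7 across.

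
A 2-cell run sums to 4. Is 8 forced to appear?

No

The only way to make 4 from 2 distinct digits is {1,3}, which does not contain 8.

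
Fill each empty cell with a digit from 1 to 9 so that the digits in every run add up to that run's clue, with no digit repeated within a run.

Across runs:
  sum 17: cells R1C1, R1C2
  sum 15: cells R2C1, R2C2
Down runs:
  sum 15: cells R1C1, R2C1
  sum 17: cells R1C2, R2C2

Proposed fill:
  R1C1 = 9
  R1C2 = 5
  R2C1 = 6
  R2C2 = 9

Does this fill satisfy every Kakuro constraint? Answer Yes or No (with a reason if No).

No — the across run R1C1–R1C2 sums to 14, not 17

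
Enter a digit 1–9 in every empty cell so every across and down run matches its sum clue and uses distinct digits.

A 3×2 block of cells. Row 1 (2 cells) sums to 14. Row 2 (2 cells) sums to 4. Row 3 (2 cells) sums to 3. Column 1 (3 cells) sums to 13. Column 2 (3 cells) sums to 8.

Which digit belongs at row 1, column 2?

5

4 in 2 cells must be {1,3}; 3 in 2 cells must be {1,2}.
The 14 across and the 8 down share only 5, so (1,2) = 5.
Given what's placed, (2,2) must be 1 to fit the 4 across and 8 down.
(3,2) = 8 − 6 = 2 completes the 8 down.
(1,1) = 14 − 5 = 9 completes the 14 across.
(2,1) = 4 − 1 = 3 completes the 4 across.
(3,1) = 3 − 2 = 1 completes the 3 across.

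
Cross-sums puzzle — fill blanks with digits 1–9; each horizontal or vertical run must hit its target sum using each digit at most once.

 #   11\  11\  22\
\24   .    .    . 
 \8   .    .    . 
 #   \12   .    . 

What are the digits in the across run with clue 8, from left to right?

24 in 3 cells must be {7,8,9}.
Only 5 fits R2C3 under both its across sum 8 and down sum 22.
Given what's placed, R2C1 must be 2 to fit the 8 across and 11 down.
R2C2 = 8 − 7 = 1 completes the 8 across.

2 1 5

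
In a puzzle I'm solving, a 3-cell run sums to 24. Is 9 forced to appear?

Yes

The only way to make 24 from 3 distinct digits is {7,8,9}, which contains 9.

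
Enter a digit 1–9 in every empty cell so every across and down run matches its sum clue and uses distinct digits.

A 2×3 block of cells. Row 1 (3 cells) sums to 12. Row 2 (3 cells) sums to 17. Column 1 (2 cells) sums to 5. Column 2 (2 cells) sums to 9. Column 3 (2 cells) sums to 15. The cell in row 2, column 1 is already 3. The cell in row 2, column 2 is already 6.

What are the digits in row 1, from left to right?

(1,1) = 5 − 3 = 2 completes the 5 down.
(1,2) = 9 − 6 = 3 completes the 9 down.
(1,3) = 12 − 5 = 7 completes the 12 across.
(2,3) = 17 − 9 = 8 completes the 17 across.

2 3 7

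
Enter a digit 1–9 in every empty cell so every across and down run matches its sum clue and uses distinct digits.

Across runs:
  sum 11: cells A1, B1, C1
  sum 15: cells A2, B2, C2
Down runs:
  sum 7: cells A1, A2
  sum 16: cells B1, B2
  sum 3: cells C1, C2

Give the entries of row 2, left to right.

16 in 2 cells must be {7,9}; 3 in 2 cells must be {1,2}.
The 11 across and the 16 down share only 7, so B1 = 7.
Given what's placed, C1 must be 1 to fit the 11 across and 3 down.
B2 = 16 − 7 = 9 completes the 16 down.
C2 = 3 − 1 = 2 completes the 3 down.
A1 = 11 − 8 = 3 completes the 11 across.
A2 = 15 − 11 = 4 completes the 15 across.

4, 9, 2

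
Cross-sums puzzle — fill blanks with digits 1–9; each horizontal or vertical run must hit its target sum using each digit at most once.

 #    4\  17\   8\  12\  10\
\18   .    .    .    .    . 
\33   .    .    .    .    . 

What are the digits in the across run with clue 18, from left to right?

1, 8, 2, 4, 3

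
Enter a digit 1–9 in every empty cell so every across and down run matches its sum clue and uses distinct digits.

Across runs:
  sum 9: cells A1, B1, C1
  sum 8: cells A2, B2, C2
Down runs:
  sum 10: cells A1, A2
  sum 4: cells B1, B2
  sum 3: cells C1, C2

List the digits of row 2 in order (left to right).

4 3 1

4 in 2 cells must be {1,3}; 3 in 2 cells must be {1,2}.
Nothing is forced directly, so branch on C2, whose candidates are 1 or 2. If C2 = 2: that forces C1 = 1, A2 = 1, after which B2 would have to be in {5} for the 8 across but in {1,3} for the 4 down — contradiction. So C2 = 1.
C1 = 3 − 1 = 2 completes the 3 down.
Given what's placed, B2 must be 3 to fit the 8 across and 4 down.
B1 = 4 − 3 = 1 completes the 4 down.
A2 = 8 − 4 = 4 completes the 8 across.
A1 = 9 − 3 = 6 completes the 9 across.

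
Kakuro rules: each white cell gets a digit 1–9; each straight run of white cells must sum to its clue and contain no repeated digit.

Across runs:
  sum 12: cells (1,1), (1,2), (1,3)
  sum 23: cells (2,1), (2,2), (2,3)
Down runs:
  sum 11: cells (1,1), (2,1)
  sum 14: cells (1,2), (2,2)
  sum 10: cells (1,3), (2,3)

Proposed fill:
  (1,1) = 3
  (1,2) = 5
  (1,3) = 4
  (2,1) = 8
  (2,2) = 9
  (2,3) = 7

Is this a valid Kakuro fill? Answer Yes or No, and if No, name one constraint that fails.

No — the across run (2,1)–(2,3) sums to 24, not 23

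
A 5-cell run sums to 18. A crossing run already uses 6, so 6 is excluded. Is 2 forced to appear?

Yes

Every partition of 18 into 5 distinct digits under that restriction includes 2: {1,2,3,4,8}, {1,2,3,5,7}.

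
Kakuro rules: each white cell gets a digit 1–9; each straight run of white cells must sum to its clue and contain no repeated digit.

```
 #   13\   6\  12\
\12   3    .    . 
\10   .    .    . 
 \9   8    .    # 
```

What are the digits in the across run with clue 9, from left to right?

8, 1

6 in 3 cells must be {1,2,3}.
R2C1 = 13 − 11 = 2 completes the 13 down.
R3C2 = 9 − 8 = 1 completes the 9 across.
R1C2 = 2: the only remaining digit allowed by both the 12 across and the 6 down.
R1C3 = 12 − 5 = 7 completes the 12 across.
R2C2 = 6 − 3 = 3 completes the 6 down.
R2C3 = 10 − 5 = 5 completes the 10 across.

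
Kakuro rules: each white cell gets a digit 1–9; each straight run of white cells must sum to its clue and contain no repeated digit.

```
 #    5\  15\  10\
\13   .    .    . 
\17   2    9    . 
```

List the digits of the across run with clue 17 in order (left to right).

2, 9, 6

R1C1 = 5 − 2 = 3 completes the 5 down.
R1C2 = 15 − 9 = 6 completes the 15 down.
R1C3 = 13 − 9 = 4 completes the 13 across.
R2C3 = 17 − 11 = 6 completes the 17 across.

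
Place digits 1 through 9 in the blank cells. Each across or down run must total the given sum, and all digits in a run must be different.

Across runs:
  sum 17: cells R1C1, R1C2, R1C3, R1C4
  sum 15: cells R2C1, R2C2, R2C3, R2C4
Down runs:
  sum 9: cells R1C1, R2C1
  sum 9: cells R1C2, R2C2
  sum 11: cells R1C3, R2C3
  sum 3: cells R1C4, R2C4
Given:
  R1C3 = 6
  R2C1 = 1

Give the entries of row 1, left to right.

8 2 6 1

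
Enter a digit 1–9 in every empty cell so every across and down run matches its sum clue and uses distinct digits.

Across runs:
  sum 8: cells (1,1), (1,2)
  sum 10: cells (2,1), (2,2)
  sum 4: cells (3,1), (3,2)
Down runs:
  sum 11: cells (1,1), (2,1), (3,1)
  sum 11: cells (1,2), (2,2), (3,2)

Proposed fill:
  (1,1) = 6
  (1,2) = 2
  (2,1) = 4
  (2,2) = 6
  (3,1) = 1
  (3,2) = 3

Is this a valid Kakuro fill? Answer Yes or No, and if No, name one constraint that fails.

Yes

Across: 6+2=8; 4+6=10; 1+3=4. Down: 6+4+1=11; 2+6+3=11. No digit repeats within any run.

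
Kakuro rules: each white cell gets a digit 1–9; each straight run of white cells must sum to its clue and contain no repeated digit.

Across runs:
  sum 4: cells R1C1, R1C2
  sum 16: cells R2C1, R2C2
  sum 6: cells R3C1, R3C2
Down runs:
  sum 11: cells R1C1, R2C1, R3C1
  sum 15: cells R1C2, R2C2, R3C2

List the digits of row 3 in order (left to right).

1 5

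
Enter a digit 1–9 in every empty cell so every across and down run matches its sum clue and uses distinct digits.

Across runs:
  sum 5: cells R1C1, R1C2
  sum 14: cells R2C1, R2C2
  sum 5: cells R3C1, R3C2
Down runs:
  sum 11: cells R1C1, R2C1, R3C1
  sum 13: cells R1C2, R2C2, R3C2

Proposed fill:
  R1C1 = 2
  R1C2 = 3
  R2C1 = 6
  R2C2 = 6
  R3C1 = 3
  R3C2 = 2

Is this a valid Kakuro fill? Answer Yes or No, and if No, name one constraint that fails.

No — the down run R1C2–R3C2 sums to 11, not 13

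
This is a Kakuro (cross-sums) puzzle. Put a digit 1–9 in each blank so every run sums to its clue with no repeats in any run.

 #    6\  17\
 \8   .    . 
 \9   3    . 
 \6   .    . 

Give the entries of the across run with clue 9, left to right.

6 in 3 cells must be {1,2,3}.
R2C2 = 9 − 3 = 6 completes the 9 across.
Nothing is forced directly, so branch on R1C1, whose candidates are 1 or 2. If R1C1 = 2: then R1C2 would have to be in {6} for the 8 across but in {2,3,4,7,8,9} for the 17 down — contradiction. So R1C1 = 1.
R1C2 = 8 − 1 = 7 completes the 8 across.
R3C1 = 6 − 4 = 2 completes the 6 down.
R3C2 = 6 − 2 = 4 completes the 6 across.

3, 6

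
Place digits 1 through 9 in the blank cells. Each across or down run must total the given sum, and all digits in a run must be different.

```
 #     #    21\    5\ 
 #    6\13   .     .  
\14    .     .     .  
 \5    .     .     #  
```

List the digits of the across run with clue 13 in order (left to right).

9 4

The 13 across and the 5 down share only 4, so R1C3 = 4.
R2C3 = 5 − 4 = 1 completes the 5 down.
Intersecting the 5 across with the 21 down forces R3C2 = 4.
R1C2 = 13 − 4 = 9 completes the 13 across.
R2C2 = 21 − 13 = 8 completes the 21 down.
R3C1 = 5 − 4 = 1 completes the 5 across.
R2C1 = 14 − 9 = 5 completes the 14 across.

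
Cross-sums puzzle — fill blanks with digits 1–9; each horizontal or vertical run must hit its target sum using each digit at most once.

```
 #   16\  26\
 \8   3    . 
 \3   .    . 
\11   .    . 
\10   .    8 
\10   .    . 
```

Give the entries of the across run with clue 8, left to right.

3 in 2 cells must be {1,2}; 16 in 5 cells must be {1,2,3,4,6}.
R1C2 = 8 − 3 = 5 completes the 8 across.

3, 5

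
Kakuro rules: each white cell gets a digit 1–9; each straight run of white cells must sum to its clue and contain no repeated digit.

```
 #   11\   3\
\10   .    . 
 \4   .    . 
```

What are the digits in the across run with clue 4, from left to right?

3 1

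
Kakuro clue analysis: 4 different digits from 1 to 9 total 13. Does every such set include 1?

Every partition of 13 into 4 distinct digits includes 1: {1,2,3,7}, {1,2,4,6}, {1,3,4,5}.

Yes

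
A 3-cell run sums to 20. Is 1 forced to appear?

Counterexample: {3,8,9} sums to 20 without using 1.

No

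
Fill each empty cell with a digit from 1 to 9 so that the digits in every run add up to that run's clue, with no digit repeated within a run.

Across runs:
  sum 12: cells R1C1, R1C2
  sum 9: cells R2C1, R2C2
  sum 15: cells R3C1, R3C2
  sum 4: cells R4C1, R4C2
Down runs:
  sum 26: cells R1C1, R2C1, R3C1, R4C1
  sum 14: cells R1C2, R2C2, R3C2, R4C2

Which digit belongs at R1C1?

4 in 2 cells must be {1,3}.
Only 3 fits R4C1 under both its across sum 4 and down sum 26.
R4C2 = 4 − 3 = 1 completes the 4 across.
Nothing is forced directly, so branch on R2C1, whose candidates are 6 or 8. If R2C1 = 8: that forces R1C1 = 9, R1C2 = 3, after which R2C2 would have to be in {1} for the 9 across but in {2,4,6,8} for the 14 down — contradiction. So R2C1 = 6.
R2C2 = 9 − 6 = 3 completes the 9 across.
No cell is forced outright now. R1C1 can only be 8 or 9 (the digits allowed by both its 12 across and its 26 down). If R1C1 = 9: then R1C2 would have to be in {3} for the 12 across but in {2,4,6,8} for the 14 down — contradiction. So R1C1 = 8.

8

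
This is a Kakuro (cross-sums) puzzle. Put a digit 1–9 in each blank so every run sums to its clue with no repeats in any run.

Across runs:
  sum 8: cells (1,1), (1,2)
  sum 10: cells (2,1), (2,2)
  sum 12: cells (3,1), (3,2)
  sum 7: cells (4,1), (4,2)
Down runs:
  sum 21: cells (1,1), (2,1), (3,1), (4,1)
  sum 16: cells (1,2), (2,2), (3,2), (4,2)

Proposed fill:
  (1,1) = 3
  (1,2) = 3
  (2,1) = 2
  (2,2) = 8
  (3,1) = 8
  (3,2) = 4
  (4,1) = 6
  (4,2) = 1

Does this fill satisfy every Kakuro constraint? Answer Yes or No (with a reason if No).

No — the across run (1,1)–(1,2) sums to 6, not 8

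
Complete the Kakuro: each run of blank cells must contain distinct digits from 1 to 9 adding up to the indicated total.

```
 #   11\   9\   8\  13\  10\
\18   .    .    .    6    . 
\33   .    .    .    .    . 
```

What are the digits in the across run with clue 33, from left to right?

9 8 3 7 6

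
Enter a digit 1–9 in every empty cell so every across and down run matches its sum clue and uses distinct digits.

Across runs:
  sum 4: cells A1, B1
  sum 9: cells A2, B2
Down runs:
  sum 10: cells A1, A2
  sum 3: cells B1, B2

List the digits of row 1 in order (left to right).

3, 1

4 in 2 cells must be {1,3}; 3 in 2 cells must be {1,2}.
The 4 across and the 3 down share only 1, so B1 = 1.
B2 = 3 − 1 = 2 completes the 3 down.
A1 = 4 − 1 = 3 completes the 4 across.
A2 = 9 − 2 = 7 completes the 9 across.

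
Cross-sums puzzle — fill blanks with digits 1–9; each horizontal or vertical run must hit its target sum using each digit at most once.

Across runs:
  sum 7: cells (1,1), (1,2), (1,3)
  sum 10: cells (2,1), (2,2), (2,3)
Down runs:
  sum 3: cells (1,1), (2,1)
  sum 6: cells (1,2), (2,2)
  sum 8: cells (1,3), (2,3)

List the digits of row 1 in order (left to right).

7 in 3 cells must be {1,2,4}; 3 in 2 cells must be {1,2}.
Nothing is forced directly, so branch on (1,1), whose candidates are 1 or 2. If (1,1) = 1: that forces (1,3) = 2, (2,1) = 2, after which (2,3) would have to be in {1,3,5,7} for the 10 across but in {6} for the 8 down — contradiction. So (1,1) = 2.
Given what's placed, (1,3) must be 1 to fit the 7 across and 8 down.
(2,1) = 3 − 2 = 1 completes the 3 down.
(2,3) = 8 − 1 = 7 completes the 8 down.
(1,2) = 7 − 3 = 4 completes the 7 across.
(2,2) = 10 − 8 = 2 completes the 10 across.

2 4 1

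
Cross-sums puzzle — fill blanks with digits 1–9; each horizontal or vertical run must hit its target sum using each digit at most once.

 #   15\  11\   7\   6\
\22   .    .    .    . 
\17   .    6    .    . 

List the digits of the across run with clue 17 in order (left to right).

8 6 1 2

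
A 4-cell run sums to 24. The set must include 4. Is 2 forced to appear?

No

Counterexample: {3,4,8,9} sums to 24 under that restriction without using 2.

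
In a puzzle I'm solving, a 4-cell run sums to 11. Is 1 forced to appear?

Yes

The only way to make 11 from 4 distinct digits is {1,2,3,5}, which contains 1.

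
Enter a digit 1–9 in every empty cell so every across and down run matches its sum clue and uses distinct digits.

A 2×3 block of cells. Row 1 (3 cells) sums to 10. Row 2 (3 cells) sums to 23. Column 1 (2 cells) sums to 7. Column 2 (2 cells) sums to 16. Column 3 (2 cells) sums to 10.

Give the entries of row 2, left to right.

23 in 3 cells must be {6,8,9}; 16 in 2 cells must be {7,9}.
The 10 across and the 16 down share only 7, so (1,2) = 7.
The 23 across and the 7 down share only 6, so (2,1) = 6.
(2,2) = 16 − 7 = 9 completes the 16 down.
(2,3) = 23 − 15 = 8 completes the 23 across.
(1,1) = 7 − 6 = 1 completes the 7 down.
(1,3) = 10 − 8 = 2 completes the 10 across.

6, 9, 8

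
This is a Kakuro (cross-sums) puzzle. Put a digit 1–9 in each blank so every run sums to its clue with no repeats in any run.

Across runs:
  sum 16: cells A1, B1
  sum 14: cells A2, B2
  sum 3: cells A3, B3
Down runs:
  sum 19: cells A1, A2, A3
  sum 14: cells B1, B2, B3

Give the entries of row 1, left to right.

16 in 2 cells must be {7,9}; 3 in 2 cells must be {1,2}.
The 3 across and the 19 down share only 2, so A3 = 2.
B3 = 3 − 2 = 1 completes the 3 across.
Given what's placed, A1 must be 9 to fit the 16 across and 19 down.
B1 = 16 − 9 = 7 completes the 16 across.
A2 = 19 − 11 = 8 completes the 19 down.
B2 = 14 − 8 = 6 completes the 14 across.

9 7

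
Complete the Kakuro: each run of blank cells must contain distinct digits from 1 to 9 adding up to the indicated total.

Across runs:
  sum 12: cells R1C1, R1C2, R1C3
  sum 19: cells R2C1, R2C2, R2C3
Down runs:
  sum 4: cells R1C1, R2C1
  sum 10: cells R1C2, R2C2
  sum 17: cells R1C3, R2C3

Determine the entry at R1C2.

4 in 2 cells must be {1,3}; 17 in 2 cells must be {8,9}.
The 19 across and the 4 down share only 3, so R2C1 = 3.
Given what's placed, R2C3 must be 9 to fit the 19 across and 17 down.
R1C1 = 4 − 3 = 1 completes the 4 down.
R1C3 = 17 − 9 = 8 completes the 17 down.
R2C2 = 19 − 12 = 7 completes the 19 across.
R1C2 = 12 − 9 = 3 completes the 12 across.

3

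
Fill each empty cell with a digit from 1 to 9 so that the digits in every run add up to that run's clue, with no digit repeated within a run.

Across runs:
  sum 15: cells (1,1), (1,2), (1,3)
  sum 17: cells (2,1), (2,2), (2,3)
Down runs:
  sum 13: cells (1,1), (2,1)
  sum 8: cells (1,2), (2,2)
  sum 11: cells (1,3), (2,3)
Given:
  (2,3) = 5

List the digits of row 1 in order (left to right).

(1,3) = 11 − 5 = 6 completes the 11 down.
(2,2) = 3: the only remaining digit allowed by both the 17 across and the 8 down.
(1,2) = 8 − 3 = 5 completes the 8 down.
(2,1) = 17 − 8 = 9 completes the 17 across.
(1,1) = 15 − 11 = 4 completes the 15 across.

4 5 6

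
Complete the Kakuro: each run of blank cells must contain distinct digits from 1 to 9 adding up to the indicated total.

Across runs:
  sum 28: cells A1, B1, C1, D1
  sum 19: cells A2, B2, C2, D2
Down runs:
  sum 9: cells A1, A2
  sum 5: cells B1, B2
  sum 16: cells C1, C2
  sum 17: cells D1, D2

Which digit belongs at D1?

8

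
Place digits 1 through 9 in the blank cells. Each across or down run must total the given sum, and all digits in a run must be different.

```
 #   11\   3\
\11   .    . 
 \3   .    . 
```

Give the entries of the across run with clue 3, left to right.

3 in 2 cells must be {1,2}.
The 11 across and the 3 down share only 2, so R1C2 = 2.
The 3 across and the 11 down share only 2, so R2C1 = 2.
R2C2 = 3 − 2 = 1 completes the 3 across.
R1C1 = 11 − 2 = 9 completes the 11 across.

2 1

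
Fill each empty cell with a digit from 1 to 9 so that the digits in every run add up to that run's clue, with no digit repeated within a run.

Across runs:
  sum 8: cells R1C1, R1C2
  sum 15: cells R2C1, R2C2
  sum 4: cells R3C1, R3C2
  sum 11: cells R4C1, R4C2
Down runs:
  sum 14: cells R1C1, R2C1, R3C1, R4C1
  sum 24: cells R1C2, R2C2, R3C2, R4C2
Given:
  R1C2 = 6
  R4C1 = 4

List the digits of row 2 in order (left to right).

4 in 2 cells must be {1,3}.
R1C1 = 8 − 6 = 2 completes the 8 across.
R2C1 = 7: the only remaining digit allowed by both the 15 across and the 14 down.
R2C2 = 15 − 7 = 8 completes the 15 across.
R3C1 = 14 − 13 = 1 completes the 14 down.
R3C2 = 4 − 1 = 3 completes the 4 across.
R4C2 = 11 − 4 = 7 completes the 11 across.

7, 8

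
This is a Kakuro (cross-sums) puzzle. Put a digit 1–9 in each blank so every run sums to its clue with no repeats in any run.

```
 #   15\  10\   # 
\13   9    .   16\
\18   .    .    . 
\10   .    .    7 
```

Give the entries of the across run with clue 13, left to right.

16 in 2 cells must be {7,9}.
R1C2 = 13 − 9 = 4 completes the 13 across.
R2C3 = 16 − 7 = 9 completes the 16 down.
Given what's placed, R3C2 must be 1 to fit the 10 across and 10 down.
R2C2 = 10 − 5 = 5 completes the 10 down.
R3C1 = 10 − 8 = 2 completes the 10 across.
R2C1 = 18 − 14 = 4 completes the 18 across.

9 4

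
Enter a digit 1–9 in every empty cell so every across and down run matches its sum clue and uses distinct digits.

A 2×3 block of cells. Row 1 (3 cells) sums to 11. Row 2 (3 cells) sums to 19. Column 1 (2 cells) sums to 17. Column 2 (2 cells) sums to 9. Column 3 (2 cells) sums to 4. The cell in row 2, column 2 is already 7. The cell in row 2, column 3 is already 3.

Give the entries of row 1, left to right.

8, 2, 1

17 in 2 cells must be {8,9}; 4 in 2 cells must be {1,3}.
(1,1) = 8: only digit in both the 11-across and 17-down candidate sets.
(1,2) = 9 − 7 = 2 completes the 9 down.
(1,3) = 11 − 10 = 1 completes the 11 across.
(2,1) = 19 − 10 = 9 completes the 19 across.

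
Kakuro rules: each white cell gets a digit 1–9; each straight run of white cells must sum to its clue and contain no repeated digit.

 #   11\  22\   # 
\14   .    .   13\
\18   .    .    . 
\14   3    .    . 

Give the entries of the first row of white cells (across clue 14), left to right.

R1C1 = 6: the only remaining digit allowed by both the 14 across and the 11 down.
R1C2 = 14 − 6 = 8 completes the 14 across.
R2C1 = 11 − 9 = 2 completes the 11 down.
Given what's placed, R2C2 must be 9 to fit the 18 across and 22 down.
R2C3 = 18 − 11 = 7 completes the 18 across.
R3C2 = 22 − 17 = 5 completes the 22 down.
R3C3 = 14 − 8 = 6 completes the 14 across.

6 8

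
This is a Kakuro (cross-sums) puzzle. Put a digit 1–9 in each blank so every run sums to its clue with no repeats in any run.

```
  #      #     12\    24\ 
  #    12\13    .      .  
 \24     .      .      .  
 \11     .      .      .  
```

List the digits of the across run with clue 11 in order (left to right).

24 in 3 cells must be {7,8,9}.
Nothing is forced directly, so branch on R3C3, whose candidates are 7 or 8. If R3C3 = 8: then R3C1 would have to be in {1,2} for the 11 across but in {3,4,5,7,8,9} for the 12 down — contradiction. So R3C3 = 7.
Given what's placed, R3C1 must be 3 to fit the 11 across and 12 down.
R3C2 = 11 − 10 = 1 completes the 11 across.

3, 1, 7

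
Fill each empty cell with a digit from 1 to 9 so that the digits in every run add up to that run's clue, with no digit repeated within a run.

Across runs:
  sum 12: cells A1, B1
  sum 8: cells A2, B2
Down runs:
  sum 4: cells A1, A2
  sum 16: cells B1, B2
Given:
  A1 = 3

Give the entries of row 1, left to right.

4 in 2 cells must be {1,3}; 16 in 2 cells must be {7,9}.
B1 = 12 − 3 = 9 completes the 12 across.
A2 = 4 − 3 = 1 completes the 4 down.
B2 = 8 − 1 = 7 completes the 8 across.

3 9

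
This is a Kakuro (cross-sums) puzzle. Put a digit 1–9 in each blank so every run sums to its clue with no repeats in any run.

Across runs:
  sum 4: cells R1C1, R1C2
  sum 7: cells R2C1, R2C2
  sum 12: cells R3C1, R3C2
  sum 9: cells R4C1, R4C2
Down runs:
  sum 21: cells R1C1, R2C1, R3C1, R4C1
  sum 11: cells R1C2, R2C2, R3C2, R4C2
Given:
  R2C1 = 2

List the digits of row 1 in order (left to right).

4 in 2 cells must be {1,3}; 11 in 4 cells must be {1,2,3,5}.
Given what's placed, R1C1 must be 3 to fit the 4 across and 21 down.
R1C2 = 4 − 3 = 1 completes the 4 across.
R2C2 = 7 − 2 = 5 completes the 7 across.
Given what's placed, R3C2 must be 3 to fit the 12 across and 11 down.
Given what's placed, R4C1 must be 7 to fit the 9 across and 21 down.
R4C2 = 9 − 7 = 2 completes the 9 across.
R3C1 = 12 − 3 = 9 completes the 12 across.

3, 1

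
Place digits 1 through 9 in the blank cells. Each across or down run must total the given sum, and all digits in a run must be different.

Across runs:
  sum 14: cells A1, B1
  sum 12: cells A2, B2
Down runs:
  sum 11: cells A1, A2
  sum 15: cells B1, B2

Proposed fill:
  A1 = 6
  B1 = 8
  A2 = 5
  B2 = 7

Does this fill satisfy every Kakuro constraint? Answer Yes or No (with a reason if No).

Across: 6+8=14; 5+7=12. Down: 6+5=11; 8+7=15. No digit repeats within any run.

Yes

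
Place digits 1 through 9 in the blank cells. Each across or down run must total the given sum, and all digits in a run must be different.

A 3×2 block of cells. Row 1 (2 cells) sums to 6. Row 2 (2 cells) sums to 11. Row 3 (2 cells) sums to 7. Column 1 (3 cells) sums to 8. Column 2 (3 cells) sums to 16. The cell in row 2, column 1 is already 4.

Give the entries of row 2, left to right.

Given what's placed, (1,1) must be 1 to fit the 6 across and 8 down.
(1,2) = 6 − 1 = 5 completes the 6 across.
(2,2) = 11 − 4 = 7 completes the 11 across.
(3,1) = 8 − 5 = 3 completes the 8 down.
(3,2) = 7 − 3 = 4 completes the 7 across.

4 7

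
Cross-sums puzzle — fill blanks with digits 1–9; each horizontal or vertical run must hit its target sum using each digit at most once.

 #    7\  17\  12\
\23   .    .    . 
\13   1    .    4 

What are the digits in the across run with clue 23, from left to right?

23 in 3 cells must be {6,8,9}; 17 in 2 cells must be {8,9}.
R1C1 = 7 − 1 = 6 completes the 7 down.
R1C3 = 12 − 4 = 8 completes the 12 down.
R2C2 = 13 − 5 = 8 completes the 13 across.
R1C2 = 23 − 14 = 9 completes the 23 across.

6 9 8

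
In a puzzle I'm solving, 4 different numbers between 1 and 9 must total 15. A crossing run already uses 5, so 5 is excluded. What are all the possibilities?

{1,2,3,9}; {1,2,4,8}; {1,3,4,7}; {2,3,4,6}

4 distinct digits from 1–9 sum between 10 and 30.
Dropping sets that contain 5.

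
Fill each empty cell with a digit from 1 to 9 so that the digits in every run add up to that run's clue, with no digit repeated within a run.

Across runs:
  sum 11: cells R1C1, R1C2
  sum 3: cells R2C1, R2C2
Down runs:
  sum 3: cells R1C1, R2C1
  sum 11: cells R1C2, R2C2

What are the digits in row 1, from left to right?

3 in 2 cells must be {1,2}.
The 11 across and the 3 down share only 2, so R1C1 = 2.
R1C2 = 11 − 2 = 9 completes the 11 across.
R2C1 = 3 − 2 = 1 completes the 3 down.
R2C2 = 3 − 1 = 2 completes the 3 across.

2, 9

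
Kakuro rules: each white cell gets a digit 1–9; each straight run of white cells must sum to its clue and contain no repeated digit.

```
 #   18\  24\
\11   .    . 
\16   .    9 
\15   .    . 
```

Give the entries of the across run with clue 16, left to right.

7 9

16 in 2 cells must be {7,9}; 24 in 3 cells must be {7,8,9}.
R2C1 = 16 − 9 = 7 completes the 16 across.
No cell is forced outright now. R1C2 can only be 7 or 8 (the digits allowed by both its 11 across and its 24 down). If R1C2 = 7: then R1C1 would have to be in {4} for the 11 across but in {2,3,5,6,8,9} for the 18 down — contradiction. So R1C2 = 8.
R1C1 = 11 − 8 = 3 completes the 11 across.
R3C1 = 18 − 10 = 8 completes the 18 down.
R3C2 = 15 − 8 = 7 completes the 15 across.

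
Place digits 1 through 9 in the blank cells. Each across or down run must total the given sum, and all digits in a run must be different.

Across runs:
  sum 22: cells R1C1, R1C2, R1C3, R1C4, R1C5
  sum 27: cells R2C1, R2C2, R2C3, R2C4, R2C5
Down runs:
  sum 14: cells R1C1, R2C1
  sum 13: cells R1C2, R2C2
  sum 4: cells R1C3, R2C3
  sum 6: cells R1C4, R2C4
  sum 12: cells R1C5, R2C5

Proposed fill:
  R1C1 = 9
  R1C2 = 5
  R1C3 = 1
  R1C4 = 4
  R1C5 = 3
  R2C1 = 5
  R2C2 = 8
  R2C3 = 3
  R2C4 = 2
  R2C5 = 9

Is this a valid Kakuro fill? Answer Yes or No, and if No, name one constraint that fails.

Yes

Across: 9+5+1+4+3=22; 5+8+3+2+9=27. Down: 9+5=14; 5+8=13; 1+3=4; 4+2=6; 3+9=12. No digit repeats within any run.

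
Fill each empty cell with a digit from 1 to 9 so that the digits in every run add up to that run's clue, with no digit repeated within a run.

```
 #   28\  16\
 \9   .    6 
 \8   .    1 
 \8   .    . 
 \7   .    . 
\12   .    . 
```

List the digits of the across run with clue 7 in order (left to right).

4 3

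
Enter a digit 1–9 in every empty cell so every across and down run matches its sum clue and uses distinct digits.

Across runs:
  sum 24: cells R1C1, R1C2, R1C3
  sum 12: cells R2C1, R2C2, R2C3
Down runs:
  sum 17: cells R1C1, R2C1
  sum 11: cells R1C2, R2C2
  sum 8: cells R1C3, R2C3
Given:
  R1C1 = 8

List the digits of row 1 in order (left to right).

8, 9, 7

24 in 3 cells must be {7,8,9}; 17 in 2 cells must be {8,9}.
R1C3 = 7: the only remaining digit allowed by both the 24 across and the 8 down.
R2C1 = 17 − 8 = 9 completes the 17 down.
Given what's placed, R2C2 must be 2 to fit the 12 across and 11 down.
R2C3 = 12 − 11 = 1 completes the 12 across.
R1C2 = 24 − 15 = 9 completes the 24 across.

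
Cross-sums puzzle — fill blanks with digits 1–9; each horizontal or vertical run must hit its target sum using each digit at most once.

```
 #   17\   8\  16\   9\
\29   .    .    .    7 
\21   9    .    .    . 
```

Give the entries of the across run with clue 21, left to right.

29 in 4 cells must be {5,7,8,9}; 17 in 2 cells must be {8,9}; 16 in 2 cells must be {7,9}.
R1C1 = 17 − 9 = 8 completes the 17 down.
R1C2 = 5: the only remaining digit allowed by both the 29 across and the 8 down.
R1C3 = 29 − 20 = 9 completes the 29 across.
R2C2 = 8 − 5 = 3 completes the 8 down.
R2C3 = 16 − 9 = 7 completes the 16 down.
R2C4 = 21 − 19 = 2 completes the 21 across.

9, 3, 7, 2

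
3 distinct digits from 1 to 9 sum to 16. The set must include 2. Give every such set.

{2,5,9}; {2,6,8}

3 distinct digits from 1–9 sum between 6 and 24.
Keeping only sets containing 2.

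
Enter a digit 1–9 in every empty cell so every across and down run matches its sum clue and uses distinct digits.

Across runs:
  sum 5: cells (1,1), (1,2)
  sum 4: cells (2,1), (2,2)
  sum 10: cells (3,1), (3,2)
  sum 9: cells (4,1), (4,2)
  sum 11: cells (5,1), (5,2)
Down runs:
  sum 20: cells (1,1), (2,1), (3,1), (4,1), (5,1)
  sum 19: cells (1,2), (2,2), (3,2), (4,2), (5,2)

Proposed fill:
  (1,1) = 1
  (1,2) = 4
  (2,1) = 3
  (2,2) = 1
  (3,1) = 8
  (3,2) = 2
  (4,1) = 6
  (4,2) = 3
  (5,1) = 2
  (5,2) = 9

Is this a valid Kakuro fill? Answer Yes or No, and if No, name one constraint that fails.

Yes

Across: 1+4=5; 3+1=4; 8+2=10; 6+3=9; 2+9=11. Down: 1+3+8+6+2=20; 4+1+2+3+9=19. No digit repeats within any run.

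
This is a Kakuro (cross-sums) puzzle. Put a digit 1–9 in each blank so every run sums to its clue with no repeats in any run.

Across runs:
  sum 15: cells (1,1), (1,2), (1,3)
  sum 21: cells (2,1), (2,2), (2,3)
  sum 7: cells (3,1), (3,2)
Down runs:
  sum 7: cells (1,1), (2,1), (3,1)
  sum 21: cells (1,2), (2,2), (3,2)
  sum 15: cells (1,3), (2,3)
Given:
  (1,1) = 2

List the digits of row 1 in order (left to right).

2, 7, 6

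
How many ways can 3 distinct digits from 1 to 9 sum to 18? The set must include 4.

2

3 distinct digits from 1–9 sum between 6 and 24.
Keeping only sets containing 4.
Enumerating: {4,5,9}, {4,6,8}.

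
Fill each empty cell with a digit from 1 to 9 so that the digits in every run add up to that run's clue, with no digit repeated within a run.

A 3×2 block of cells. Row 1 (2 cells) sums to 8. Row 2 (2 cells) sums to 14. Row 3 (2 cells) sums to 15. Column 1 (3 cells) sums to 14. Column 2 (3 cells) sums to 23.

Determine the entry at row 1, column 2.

6

23 in 3 cells must be {6,8,9}.
The 8 across and the 23 down share only 6, so (1,2) = 6.
(1,1) = 8 − 6 = 2 completes the 8 across.
Nothing is forced directly, so branch on (2,2), whose candidates are 8 or 9. If (2,2) = 8: then (2,1) would have to be in {6} for the 14 across but in {3,4,5,7,8,9} for the 14 down — contradiction. So (2,2) = 9.
(2,1) = 14 − 9 = 5 completes the 14 across.
(3,1) = 14 − 7 = 7 completes the 14 down.
(3,2) = 15 − 7 = 8 completes the 15 across.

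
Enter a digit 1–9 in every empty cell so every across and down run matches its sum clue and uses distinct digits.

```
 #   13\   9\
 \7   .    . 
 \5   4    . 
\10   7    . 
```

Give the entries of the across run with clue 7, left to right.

2, 5

R1C1 = 13 − 11 = 2 completes the 13 down.
R1C2 = 7 − 2 = 5 completes the 7 across.
R2C2 = 5 − 4 = 1 completes the 5 across.
R3C2 = 10 − 7 = 3 completes the 10 across.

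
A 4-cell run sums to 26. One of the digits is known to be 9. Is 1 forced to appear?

No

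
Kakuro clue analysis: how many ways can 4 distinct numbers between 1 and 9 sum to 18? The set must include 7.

4 distinct digits from 1–9 sum between 10 and 30.
Keeping only sets containing 7.
Enumerating: {1,2,7,8}, {1,4,6,7}, {2,3,6,7}, {2,4,5,7}.

4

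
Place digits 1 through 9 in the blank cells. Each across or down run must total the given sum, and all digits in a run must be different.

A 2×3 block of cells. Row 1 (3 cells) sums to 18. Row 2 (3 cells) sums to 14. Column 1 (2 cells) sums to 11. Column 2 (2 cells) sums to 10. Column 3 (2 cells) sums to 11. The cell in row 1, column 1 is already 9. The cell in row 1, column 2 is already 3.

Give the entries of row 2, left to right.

2, 7, 5

(1,3) = 18 − 12 = 6 completes the 18 across.
(2,1) = 11 − 9 = 2 completes the 11 down.
(2,2) = 10 − 3 = 7 completes the 10 down.
(2,3) = 14 − 9 = 5 completes the 14 across.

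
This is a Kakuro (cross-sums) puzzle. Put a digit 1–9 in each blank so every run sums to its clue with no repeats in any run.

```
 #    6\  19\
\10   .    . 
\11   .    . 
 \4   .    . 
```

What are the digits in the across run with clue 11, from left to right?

2 9

4 in 2 cells must be {1,3}; 6 in 3 cells must be {1,2,3}.
The 4 across and the 19 down share only 3, so R3C2 = 3.
R3C1 = 4 − 3 = 1 completes the 4 across.
Nothing is forced directly, so branch on R1C1, whose candidates are 2 or 3. If R1C1 = 2: then R1C2 would have to be in {8} for the 10 across but in {7,9} for the 19 down — contradiction. So R1C1 = 3.
R1C2 = 10 − 3 = 7 completes the 10 across.
R2C1 = 6 − 4 = 2 completes the 6 down.
R2C2 = 11 − 2 = 9 completes the 11 across.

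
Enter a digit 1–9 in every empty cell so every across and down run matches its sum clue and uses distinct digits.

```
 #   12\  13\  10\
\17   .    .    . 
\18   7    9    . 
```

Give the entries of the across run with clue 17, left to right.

5, 4, 8

R1C1 = 12 − 7 = 5 completes the 12 down.
R1C2 = 13 − 9 = 4 completes the 13 down.
R1C3 = 17 − 9 = 8 completes the 17 across.
R2C3 = 18 − 16 = 2 completes the 18 across.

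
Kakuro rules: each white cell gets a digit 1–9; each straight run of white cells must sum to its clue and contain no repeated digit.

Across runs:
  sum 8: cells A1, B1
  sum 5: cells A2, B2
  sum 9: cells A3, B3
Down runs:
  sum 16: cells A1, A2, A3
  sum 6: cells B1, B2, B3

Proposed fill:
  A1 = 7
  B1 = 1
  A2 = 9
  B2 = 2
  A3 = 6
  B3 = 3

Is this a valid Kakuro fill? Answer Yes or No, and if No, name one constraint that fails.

No — the down run A1–A3 sums to 22, not 16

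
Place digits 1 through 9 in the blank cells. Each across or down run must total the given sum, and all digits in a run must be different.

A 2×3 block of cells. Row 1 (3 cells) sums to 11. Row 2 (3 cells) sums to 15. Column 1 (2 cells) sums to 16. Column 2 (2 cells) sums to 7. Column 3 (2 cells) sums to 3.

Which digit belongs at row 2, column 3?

16 in 2 cells must be {7,9}; 3 in 2 cells must be {1,2}.
The 11 across and the 16 down share only 7, so (1,1) = 7.
Given what's placed, (1,3) must be 1 to fit the 11 across and 3 down.
(2,1) = 16 − 7 = 9 completes the 16 down.
(2,3) = 3 − 1 = 2 completes the 3 down.
(1,2) = 11 − 8 = 3 completes the 11 across.
(2,2) = 15 − 11 = 4 completes the 15 across.

2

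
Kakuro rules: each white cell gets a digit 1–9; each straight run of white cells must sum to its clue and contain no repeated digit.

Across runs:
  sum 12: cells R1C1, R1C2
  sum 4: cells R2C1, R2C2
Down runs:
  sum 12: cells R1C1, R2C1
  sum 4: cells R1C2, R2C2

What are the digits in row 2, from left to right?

3 1

4 in 2 cells must be {1,3}.
The 12 across and the 4 down share only 3, so R1C2 = 3.
The 4 across and the 12 down share only 3, so R2C1 = 3.
R2C2 = 4 − 3 = 1 completes the 4 across.
R1C1 = 12 − 3 = 9 completes the 12 across.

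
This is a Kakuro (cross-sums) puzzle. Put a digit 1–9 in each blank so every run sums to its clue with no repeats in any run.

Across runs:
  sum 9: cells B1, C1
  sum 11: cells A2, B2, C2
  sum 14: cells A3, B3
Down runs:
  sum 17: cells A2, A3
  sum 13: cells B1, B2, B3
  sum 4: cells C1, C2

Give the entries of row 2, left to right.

8 2 1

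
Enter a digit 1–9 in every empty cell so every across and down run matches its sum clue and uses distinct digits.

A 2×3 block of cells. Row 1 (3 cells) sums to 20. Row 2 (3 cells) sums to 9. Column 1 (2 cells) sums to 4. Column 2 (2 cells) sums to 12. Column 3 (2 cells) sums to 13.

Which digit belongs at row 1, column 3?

4 in 2 cells must be {1,3}.
The 20 across and the 4 down share only 3, so (1,1) = 3.
(2,1) = 4 − 3 = 1 completes the 4 down.
Nothing is forced directly, so branch on (2,2), whose candidates are 3 or 5. If (2,2) = 5: then (1,2) would have to be in {8,9} for the 20 across but in {7} for the 12 down — contradiction. So (2,2) = 3.
(1,2) = 12 − 3 = 9 completes the 12 down.
(1,3) = 20 − 12 = 8 completes the 20 across.
(2,3) = 9 − 4 = 5 completes the 9 across.

8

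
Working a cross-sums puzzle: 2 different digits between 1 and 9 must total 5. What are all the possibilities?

2 distinct digits from 1–9 sum between 3 and 17.

{1,4}; {2,3}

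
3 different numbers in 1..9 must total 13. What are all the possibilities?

{1,3,9}; {1,4,8}; {1,5,7}; {2,3,8}; {2,4,7}; {2,5,6}; {3,4,6}

3 distinct digits from 1–9 sum between 6 and 24.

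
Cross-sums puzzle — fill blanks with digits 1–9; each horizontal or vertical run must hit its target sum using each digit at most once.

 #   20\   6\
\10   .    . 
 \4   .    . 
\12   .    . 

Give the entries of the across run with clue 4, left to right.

3 1

4 in 2 cells must be {1,3}; 6 in 3 cells must be {1,2,3}.
The 4 across and the 20 down share only 3, so R2C1 = 3.
R2C2 = 4 − 3 = 1 completes the 4 across.
Given what's placed, R3C2 must be 3 to fit the 12 across and 6 down.
R1C2 = 6 − 4 = 2 completes the 6 down.
R3C1 = 12 − 3 = 9 completes the 12 across.
R1C1 = 10 − 2 = 8 completes the 10 across.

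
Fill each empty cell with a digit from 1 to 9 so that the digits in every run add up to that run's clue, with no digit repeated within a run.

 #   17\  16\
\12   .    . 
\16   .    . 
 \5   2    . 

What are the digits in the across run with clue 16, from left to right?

16 in 2 cells must be {7,9}.
R3C2 = 5 − 2 = 3 completes the 5 across.
Nothing is forced directly, so branch on R2C1, whose candidates are 7 or 9. If R2C1 = 9: then R1C1 would have to be in {3,4,5,7,8,9} for the 12 across but in {6} for the 17 down — contradiction. So R2C1 = 7.
R1C1 = 17 − 9 = 8 completes the 17 down.
R1C2 = 12 − 8 = 4 completes the 12 across.
R2C2 = 16 − 7 = 9 completes the 16 across.

7 9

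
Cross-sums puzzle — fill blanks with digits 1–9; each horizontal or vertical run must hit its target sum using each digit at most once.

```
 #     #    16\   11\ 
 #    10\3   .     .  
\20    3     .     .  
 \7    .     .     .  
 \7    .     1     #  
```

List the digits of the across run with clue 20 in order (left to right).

3 in 2 cells must be {1,2}; 7 in 3 cells must be {1,2,4}.
R1C2 = 2: the only remaining digit allowed by both the 3 across and the 16 down.
R1C3 = 3 − 2 = 1 completes the 3 across.
R2C3 = 8: the only remaining digit allowed by both the 20 across and the 11 down.
Given what's placed, R3C2 must be 4 to fit the 7 across and 16 down.
R3C3 = 11 − 9 = 2 completes the 11 down.
R4C1 = 7 − 1 = 6 completes the 7 across.
R2C2 = 20 − 11 = 9 completes the 20 across.

3 9 8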